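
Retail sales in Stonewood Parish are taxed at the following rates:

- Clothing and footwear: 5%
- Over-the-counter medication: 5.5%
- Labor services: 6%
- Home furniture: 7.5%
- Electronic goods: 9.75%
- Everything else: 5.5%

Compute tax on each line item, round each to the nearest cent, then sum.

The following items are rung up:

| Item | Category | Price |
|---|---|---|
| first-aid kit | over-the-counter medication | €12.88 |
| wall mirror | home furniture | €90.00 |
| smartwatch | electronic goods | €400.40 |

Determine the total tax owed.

First-aid kit €12.88: over-the-counter medication → 5.5% → €0.71
Wall mirror €90.00: home furniture → 7.5% → €6.75
Smartwatch €400.40: electronic goods → 9.75% → €39.04
Total tax = €0.71 + €6.75 + €39.04 = €46.50

€46.50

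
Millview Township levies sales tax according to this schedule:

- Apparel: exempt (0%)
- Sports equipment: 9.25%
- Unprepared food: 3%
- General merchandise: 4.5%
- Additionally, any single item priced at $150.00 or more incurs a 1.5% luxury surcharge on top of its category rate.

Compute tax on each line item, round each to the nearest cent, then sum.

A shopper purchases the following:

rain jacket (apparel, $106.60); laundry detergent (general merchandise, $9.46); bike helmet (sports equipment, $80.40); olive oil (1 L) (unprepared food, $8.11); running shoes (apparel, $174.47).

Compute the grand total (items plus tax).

Rain jacket $106.60: apparel → 0% → $0.00
Laundry detergent $9.46: general merchandise → 4.5% → $0.43
Bike helmet $80.40: sports equipment → 9.25% → $7.44
Olive oil (1 L) $8.11: unprepared food → 3% → $0.24
Running shoes $174.47: apparel → 0% + 1.5% surcharge = 1.5% → $2.62
Subtotal = $379.04; tax = $10.73; total due = $389.77

$389.77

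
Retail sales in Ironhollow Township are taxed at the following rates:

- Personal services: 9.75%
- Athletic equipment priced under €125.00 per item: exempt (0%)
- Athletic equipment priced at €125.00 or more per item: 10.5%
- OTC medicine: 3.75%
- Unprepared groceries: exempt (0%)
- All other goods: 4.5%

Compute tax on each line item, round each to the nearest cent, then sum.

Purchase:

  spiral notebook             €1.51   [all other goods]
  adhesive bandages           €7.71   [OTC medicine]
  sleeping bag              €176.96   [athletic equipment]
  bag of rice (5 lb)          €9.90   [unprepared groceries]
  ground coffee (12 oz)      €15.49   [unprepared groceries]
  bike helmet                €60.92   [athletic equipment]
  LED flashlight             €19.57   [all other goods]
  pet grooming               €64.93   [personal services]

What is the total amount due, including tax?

Spiral notebook €1.51: all other goods → 4.5% → €0.07
Adhesive bandages €7.71: OTC medicine → 3.75% → €0.29
Sleeping bag €176.96: athletic equipment, €125.00 or more → 10.5% → €18.58
Bag of rice (5 lb) €9.90: unprepared groceries → 0% → €0.00
Ground coffee (12 oz) €15.49: unprepared groceries → 0% → €0.00
Bike helmet €60.92: athletic equipment, under €125.00 → 0% → €0.00
LED flashlight €19.57: all other goods → 4.5% → €0.88
Pet grooming €64.93: personal services → 9.75% → €6.33
Subtotal = €356.99; tax = €26.15; total due = €383.14

€383.14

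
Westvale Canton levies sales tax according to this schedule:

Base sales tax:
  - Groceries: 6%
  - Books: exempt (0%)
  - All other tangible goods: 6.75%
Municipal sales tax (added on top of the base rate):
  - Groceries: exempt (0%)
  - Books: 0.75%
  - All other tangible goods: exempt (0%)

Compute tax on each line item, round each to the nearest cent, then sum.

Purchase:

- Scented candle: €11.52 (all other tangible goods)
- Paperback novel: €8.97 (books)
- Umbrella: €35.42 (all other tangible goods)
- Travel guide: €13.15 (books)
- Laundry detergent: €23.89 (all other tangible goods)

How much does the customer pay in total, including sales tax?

€97.90

Scented candle €11.52: all other tangible goods → 6.75% + 0% municipal = 6.75% → €0.78
Paperback novel €8.97: books → 0% + 0.75% municipal = 0.75% → €0.07
Umbrella €35.42: all other tangible goods → 6.75% + 0% municipal = 6.75% → €2.39
Travel guide €13.15: books → 0% + 0.75% municipal = 0.75% → €0.10
Laundry detergent €23.89: all other tangible goods → 6.75% + 0% municipal = 6.75% → €1.61
Subtotal = €92.95; tax = €4.95; total due = €97.90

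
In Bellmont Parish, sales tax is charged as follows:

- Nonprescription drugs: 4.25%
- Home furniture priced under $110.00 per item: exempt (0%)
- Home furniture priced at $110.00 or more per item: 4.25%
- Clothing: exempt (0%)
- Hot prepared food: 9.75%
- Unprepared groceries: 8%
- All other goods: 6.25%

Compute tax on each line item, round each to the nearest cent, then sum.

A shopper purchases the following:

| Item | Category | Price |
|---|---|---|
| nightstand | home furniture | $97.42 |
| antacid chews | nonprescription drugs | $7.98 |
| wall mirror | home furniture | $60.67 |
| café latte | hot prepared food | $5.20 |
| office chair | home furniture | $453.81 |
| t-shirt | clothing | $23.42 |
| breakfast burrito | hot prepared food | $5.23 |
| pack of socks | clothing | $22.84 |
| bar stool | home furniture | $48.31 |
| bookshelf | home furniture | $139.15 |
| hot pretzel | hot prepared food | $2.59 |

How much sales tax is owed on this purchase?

$26.81

Nightstand $97.42: home furniture, under $110.00 → 0% → $0.00
Antacid chews $7.98: nonprescription drugs → 4.25% → $0.34
Wall mirror $60.67: home furniture, under $110.00 → 0% → $0.00
Café latte $5.20: hot prepared food → 9.75% → $0.51
Office chair $453.81: home furniture, $110.00 or more → 4.25% → $19.29
T-shirt $23.42: clothing → 0% → $0.00
Breakfast burrito $5.23: hot prepared food → 9.75% → $0.51
Pack of socks $22.84: clothing → 0% → $0.00
Bar stool $48.31: home furniture, under $110.00 → 0% → $0.00
Bookshelf $139.15: home furniture, $110.00 or more → 4.25% → $5.91
Hot pretzel $2.59: hot prepared food → 9.75% → $0.25
Total tax = $0.34 + $0.51 + $19.29 + $0.51 + $5.91 + $0.25 = $26.81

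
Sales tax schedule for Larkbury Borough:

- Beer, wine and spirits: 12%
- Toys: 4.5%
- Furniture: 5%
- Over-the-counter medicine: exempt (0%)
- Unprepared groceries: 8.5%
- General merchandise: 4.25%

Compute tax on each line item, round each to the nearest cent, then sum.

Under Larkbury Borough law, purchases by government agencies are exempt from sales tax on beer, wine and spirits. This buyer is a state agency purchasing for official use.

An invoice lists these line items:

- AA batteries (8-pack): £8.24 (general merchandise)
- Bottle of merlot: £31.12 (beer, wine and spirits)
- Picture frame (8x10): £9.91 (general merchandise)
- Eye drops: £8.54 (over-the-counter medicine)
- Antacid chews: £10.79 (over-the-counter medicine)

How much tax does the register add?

AA batteries (8-pack) £8.24: general merchandise → 4.25% → £0.35
Bottle of merlot £31.12: beer, wine and spirits, buyer-exempt → 0% → £0.00
Picture frame (8x10) £9.91: general merchandise → 4.25% → £0.42
Eye drops £8.54: over-the-counter medicine → 0% → £0.00
Antacid chews £10.79: over-the-counter medicine → 0% → £0.00
Total tax = £0.35 + £0.42 = £0.77

£0.77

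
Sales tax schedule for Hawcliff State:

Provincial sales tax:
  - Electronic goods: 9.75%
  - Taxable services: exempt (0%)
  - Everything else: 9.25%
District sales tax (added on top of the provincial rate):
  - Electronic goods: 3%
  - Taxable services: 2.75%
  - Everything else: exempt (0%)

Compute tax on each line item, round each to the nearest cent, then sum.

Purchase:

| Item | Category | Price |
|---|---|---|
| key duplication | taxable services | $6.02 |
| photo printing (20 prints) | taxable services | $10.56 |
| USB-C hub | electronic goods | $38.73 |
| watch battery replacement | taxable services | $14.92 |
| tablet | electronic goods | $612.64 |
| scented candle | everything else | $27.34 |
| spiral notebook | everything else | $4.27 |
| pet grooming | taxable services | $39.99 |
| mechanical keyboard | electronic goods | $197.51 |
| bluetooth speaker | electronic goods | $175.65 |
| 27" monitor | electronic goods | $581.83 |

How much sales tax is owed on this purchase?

Key duplication $6.02: taxable services → 0% + 2.75% district = 2.75% → $0.17
Photo printing (20 prints) $10.56: taxable services → 0% + 2.75% district = 2.75% → $0.29
USB-C hub $38.73: electronic goods → 9.75% + 3% district = 12.75% → $4.94
Watch battery replacement $14.92: taxable services → 0% + 2.75% district = 2.75% → $0.41
Tablet $612.64: electronic goods → 9.75% + 3% district = 12.75% → $78.11
Scented candle $27.34: everything else → 9.25% + 0% district = 9.25% → $2.53
Spiral notebook $4.27: everything else → 9.25% + 0% district = 9.25% → $0.39
Pet grooming $39.99: taxable services → 0% + 2.75% district = 2.75% → $1.10
Mechanical keyboard $197.51: electronic goods → 9.75% + 3% district = 12.75% → $25.18
Bluetooth speaker $175.65: electronic goods → 9.75% + 3% district = 12.75% → $22.40
27" monitor $581.83: electronic goods → 9.75% + 3% district = 12.75% → $74.18
Total tax = $0.17 + $0.29 + $4.94 + $0.41 + $78.11 + $2.53 + $0.39 + $1.10 + $25.18 + $22.40 + $74.18 = $209.70

$209.70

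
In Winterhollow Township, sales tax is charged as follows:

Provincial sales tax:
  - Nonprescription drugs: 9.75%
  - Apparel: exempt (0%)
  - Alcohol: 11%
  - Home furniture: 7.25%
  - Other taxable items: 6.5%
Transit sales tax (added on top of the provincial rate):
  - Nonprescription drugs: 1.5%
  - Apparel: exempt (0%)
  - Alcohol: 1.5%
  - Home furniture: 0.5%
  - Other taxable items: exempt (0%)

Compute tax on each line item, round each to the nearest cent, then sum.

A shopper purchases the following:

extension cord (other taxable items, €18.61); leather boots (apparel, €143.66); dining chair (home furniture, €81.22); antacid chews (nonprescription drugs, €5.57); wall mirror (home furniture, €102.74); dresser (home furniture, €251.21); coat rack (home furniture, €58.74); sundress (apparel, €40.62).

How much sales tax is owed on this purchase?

€40.11

Extension cord €18.61: other taxable items → 6.5% + 0% transit = 6.5% → €1.21
Leather boots €143.66: apparel → 0% + 0% transit = 0% → €0.00
Dining chair €81.22: home furniture → 7.25% + 0.5% transit = 7.75% → €6.29
Antacid chews €5.57: nonprescription drugs → 9.75% + 1.5% transit = 11.25% → €0.63
Wall mirror €102.74: home furniture → 7.25% + 0.5% transit = 7.75% → €7.96
Dresser €251.21: home furniture → 7.25% + 0.5% transit = 7.75% → €19.47
Coat rack €58.74: home furniture → 7.25% + 0.5% transit = 7.75% → €4.55
Sundress €40.62: apparel → 0% + 0% transit = 0% → €0.00
Total tax = €1.21 + €6.29 + €0.63 + €7.96 + €19.47 + €4.55 = €40.11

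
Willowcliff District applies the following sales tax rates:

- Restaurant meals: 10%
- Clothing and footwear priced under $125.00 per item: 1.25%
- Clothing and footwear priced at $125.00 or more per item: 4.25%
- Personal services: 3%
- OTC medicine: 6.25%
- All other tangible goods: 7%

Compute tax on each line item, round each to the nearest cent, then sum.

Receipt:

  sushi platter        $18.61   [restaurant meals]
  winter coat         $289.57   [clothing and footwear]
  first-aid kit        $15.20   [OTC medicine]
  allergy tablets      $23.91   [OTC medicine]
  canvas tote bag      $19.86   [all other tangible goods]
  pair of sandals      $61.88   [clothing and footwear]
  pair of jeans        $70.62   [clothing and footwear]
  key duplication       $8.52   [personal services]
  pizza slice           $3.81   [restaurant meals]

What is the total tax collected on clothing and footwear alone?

Winter coat $289.57: clothing and footwear, $125.00 or more → 4.25% → $12.31
Pair of sandals $61.88: clothing and footwear, under $125.00 → 1.25% → $0.77
Pair of jeans $70.62: clothing and footwear, under $125.00 → 1.25% → $0.88
Tax on clothing and footwear = $12.31 + $0.77 + $0.88 = $13.96

$13.96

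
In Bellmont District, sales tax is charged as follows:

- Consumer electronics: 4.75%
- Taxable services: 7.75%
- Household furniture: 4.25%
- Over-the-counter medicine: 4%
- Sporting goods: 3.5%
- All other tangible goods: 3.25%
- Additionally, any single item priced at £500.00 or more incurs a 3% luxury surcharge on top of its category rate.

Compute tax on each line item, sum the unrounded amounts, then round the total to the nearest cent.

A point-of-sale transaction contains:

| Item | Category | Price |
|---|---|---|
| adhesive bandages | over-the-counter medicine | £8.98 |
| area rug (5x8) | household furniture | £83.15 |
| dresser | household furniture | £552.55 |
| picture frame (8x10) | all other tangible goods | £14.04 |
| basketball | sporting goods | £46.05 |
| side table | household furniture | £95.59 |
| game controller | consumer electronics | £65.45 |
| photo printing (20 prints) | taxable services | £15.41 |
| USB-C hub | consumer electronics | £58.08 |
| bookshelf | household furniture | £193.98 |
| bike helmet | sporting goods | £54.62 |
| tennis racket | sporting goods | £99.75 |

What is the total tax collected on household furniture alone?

£55.90

Area rug (5x8) £83.15: household furniture → 4.25% → £3.533875
Dresser £552.55: household furniture → 4.25% + 3% surcharge = 7.25% → £40.059875
Side table £95.59: household furniture → 4.25% → £4.062575
Bookshelf £193.98: household furniture → 4.25% → £8.24415
Tax on household furniture: unrounded sum = £55.900475 → £55.90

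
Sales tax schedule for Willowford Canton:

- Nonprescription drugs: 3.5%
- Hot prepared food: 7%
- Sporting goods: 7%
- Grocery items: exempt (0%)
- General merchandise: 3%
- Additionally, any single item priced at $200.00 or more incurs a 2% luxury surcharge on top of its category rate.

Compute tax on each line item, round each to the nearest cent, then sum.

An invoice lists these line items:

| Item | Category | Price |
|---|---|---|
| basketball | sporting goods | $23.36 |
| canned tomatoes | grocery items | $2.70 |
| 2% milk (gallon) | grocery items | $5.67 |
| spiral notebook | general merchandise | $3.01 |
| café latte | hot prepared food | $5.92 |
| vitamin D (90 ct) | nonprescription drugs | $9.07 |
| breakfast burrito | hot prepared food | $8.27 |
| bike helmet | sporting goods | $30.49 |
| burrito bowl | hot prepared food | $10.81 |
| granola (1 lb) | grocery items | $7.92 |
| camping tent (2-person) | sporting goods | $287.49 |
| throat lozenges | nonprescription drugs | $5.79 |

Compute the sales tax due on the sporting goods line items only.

$29.64

Basketball $23.36: sporting goods → 7% → $1.64
Bike helmet $30.49: sporting goods → 7% → $2.13
Camping tent (2-person) $287.49: sporting goods → 7% + 2% surcharge = 9% → $25.87
Tax on sporting goods = $1.64 + $2.13 + $25.87 = $29.64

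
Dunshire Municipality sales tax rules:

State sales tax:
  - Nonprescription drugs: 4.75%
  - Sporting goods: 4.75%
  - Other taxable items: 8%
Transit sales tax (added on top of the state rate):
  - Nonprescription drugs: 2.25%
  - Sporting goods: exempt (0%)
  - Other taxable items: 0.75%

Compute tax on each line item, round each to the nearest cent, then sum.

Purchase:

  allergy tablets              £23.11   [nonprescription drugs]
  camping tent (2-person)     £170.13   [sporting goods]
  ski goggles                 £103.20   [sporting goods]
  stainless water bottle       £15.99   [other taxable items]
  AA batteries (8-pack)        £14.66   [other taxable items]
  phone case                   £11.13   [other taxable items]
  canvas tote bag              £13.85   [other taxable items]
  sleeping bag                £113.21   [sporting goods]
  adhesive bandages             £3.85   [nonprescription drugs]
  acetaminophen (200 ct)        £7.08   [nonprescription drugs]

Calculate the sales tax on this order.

£25.61

Allergy tablets £23.11: nonprescription drugs → 4.75% + 2.25% transit = 7% → £1.62
Camping tent (2-person) £170.13: sporting goods → 4.75% + 0% transit = 4.75% → £8.08
Ski goggles £103.20: sporting goods → 4.75% + 0% transit = 4.75% → £4.90
Stainless water bottle £15.99: other taxable items → 8% + 0.75% transit = 8.75% → £1.40
AA batteries (8-pack) £14.66: other taxable items → 8% + 0.75% transit = 8.75% → £1.28
Phone case £11.13: other taxable items → 8% + 0.75% transit = 8.75% → £0.97
Canvas tote bag £13.85: other taxable items → 8% + 0.75% transit = 8.75% → £1.21
Sleeping bag £113.21: sporting goods → 4.75% + 0% transit = 4.75% → £5.38
Adhesive bandages £3.85: nonprescription drugs → 4.75% + 2.25% transit = 7% → £0.27
Acetaminophen (200 ct) £7.08: nonprescription drugs → 4.75% + 2.25% transit = 7% → £0.50
Total tax = £1.62 + £8.08 + £4.90 + £1.40 + £1.28 + £0.97 + £1.21 + £5.38 + £0.27 + £0.50 = £25.61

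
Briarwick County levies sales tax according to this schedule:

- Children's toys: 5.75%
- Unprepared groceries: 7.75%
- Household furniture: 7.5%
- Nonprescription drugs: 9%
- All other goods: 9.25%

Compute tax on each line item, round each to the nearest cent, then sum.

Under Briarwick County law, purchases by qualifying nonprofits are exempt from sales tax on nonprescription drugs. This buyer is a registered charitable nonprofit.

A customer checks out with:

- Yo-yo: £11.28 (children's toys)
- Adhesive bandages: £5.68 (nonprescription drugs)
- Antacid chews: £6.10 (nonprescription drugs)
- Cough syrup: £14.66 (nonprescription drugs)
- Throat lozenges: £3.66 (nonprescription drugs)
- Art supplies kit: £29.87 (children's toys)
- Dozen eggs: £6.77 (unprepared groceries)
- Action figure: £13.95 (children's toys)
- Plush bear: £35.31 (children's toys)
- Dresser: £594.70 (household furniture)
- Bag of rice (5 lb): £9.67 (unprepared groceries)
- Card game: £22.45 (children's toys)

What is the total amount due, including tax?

£806.46

Yo-yo £11.28: children's toys → 5.75% → £0.65
Adhesive bandages £5.68: nonprescription drugs, buyer-exempt → 0% → £0.00
Antacid chews £6.10: nonprescription drugs, buyer-exempt → 0% → £0.00
Cough syrup £14.66: nonprescription drugs, buyer-exempt → 0% → £0.00
Throat lozenges £3.66: nonprescription drugs, buyer-exempt → 0% → £0.00
Art supplies kit £29.87: children's toys → 5.75% → £1.72
Dozen eggs £6.77: unprepared groceries → 7.75% → £0.52
Action figure £13.95: children's toys → 5.75% → £0.80
Plush bear £35.31: children's toys → 5.75% → £2.03
Dresser £594.70: household furniture → 7.5% → £44.60
Bag of rice (5 lb) £9.67: unprepared groceries → 7.75% → £0.75
Card game £22.45: children's toys → 5.75% → £1.29
Subtotal = £754.10; tax = £52.36; total due = £806.46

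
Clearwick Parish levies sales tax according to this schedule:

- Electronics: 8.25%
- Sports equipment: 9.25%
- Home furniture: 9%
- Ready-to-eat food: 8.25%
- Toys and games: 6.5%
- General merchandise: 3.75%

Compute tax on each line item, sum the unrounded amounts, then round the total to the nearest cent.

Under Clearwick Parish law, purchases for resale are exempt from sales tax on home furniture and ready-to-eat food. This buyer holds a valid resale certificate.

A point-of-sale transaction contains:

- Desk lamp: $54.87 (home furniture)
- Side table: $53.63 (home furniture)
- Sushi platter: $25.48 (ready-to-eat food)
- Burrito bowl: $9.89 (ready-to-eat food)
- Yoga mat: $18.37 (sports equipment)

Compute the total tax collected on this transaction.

$1.70

Desk lamp $54.87: home furniture, buyer-exempt → 0% → $0.00
Side table $53.63: home furniture, buyer-exempt → 0% → $0.00
Sushi platter $25.48: ready-to-eat food, buyer-exempt → 0% → $0.00
Burrito bowl $9.89: ready-to-eat food, buyer-exempt → 0% → $0.00
Yoga mat $18.37: sports equipment → 9.25% → $1.699225
Unrounded tax sum = $1.699225 → $1.70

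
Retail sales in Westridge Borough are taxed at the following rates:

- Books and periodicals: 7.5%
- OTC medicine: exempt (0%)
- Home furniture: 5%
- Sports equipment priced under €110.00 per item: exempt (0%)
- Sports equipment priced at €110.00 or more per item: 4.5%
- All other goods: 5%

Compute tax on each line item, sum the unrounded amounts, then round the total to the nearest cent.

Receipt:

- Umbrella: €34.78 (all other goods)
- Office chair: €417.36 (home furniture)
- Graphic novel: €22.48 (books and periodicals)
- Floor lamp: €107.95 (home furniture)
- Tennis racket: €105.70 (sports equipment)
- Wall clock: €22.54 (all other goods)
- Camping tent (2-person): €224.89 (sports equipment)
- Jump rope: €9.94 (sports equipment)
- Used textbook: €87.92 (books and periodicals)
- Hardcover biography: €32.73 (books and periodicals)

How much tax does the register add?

€49.99

Umbrella €34.78: all other goods → 5% → €1.739
Office chair €417.36: home furniture → 5% → €20.868
Graphic novel €22.48: books and periodicals → 7.5% → €1.686
Floor lamp €107.95: home furniture → 5% → €5.3975
Tennis racket €105.70: sports equipment, under €110.00 → 0% → €0.00
Wall clock €22.54: all other goods → 5% → €1.127
Camping tent (2-person) €224.89: sports equipment, €110.00 or more → 4.5% → €10.12005
Jump rope €9.94: sports equipment, under €110.00 → 0% → €0.00
Used textbook €87.92: books and periodicals → 7.5% → €6.594
Hardcover biography €32.73: books and periodicals → 7.5% → €2.45475
Unrounded tax sum = €49.9863 → €49.99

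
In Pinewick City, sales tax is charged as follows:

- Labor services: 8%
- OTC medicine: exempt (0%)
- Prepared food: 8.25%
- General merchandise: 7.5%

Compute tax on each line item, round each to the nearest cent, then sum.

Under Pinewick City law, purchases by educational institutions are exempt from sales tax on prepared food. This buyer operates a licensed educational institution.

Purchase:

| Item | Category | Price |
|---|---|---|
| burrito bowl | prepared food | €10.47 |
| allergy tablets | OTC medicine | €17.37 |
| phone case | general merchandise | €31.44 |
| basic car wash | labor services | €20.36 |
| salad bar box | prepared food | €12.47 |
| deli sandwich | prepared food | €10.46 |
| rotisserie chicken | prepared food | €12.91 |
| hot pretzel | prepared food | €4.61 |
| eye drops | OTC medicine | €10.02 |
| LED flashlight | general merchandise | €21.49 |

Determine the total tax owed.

€5.60

Burrito bowl €10.47: prepared food, buyer-exempt → 0% → €0.00
Allergy tablets €17.37: OTC medicine → 0% → €0.00
Phone case €31.44: general merchandise → 7.5% → €2.36
Basic car wash €20.36: labor services → 8% → €1.63
Salad bar box €12.47: prepared food, buyer-exempt → 0% → €0.00
Deli sandwich €10.46: prepared food, buyer-exempt → 0% → €0.00
Rotisserie chicken €12.91: prepared food, buyer-exempt → 0% → €0.00
Hot pretzel €4.61: prepared food, buyer-exempt → 0% → €0.00
Eye drops €10.02: OTC medicine → 0% → €0.00
LED flashlight €21.49: general merchandise → 7.5% → €1.61
Total tax = €2.36 + €1.63 + €1.61 = €5.60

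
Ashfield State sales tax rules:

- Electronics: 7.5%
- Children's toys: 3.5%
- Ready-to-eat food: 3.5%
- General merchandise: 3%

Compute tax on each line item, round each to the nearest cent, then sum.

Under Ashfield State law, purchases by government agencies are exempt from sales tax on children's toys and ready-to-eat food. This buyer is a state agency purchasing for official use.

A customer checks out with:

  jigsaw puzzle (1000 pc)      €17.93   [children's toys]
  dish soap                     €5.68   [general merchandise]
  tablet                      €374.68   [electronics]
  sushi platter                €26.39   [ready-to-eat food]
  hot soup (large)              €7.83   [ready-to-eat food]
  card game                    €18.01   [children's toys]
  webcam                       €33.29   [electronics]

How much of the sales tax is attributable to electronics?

€30.60

Tablet €374.68: electronics → 7.5% → €28.10
Webcam €33.29: electronics → 7.5% → €2.50
Tax on electronics = €28.10 + €2.50 = €30.60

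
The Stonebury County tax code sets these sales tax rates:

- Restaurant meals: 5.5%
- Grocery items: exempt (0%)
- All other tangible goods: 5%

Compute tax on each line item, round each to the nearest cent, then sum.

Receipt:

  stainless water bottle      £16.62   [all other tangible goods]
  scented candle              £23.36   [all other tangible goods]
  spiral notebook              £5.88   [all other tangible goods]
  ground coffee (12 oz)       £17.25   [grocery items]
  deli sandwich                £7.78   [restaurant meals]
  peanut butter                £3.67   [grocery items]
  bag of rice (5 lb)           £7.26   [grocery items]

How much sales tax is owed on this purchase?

Stainless water bottle £16.62: all other tangible goods → 5% → £0.83
Scented candle £23.36: all other tangible goods → 5% → £1.17
Spiral notebook £5.88: all other tangible goods → 5% → £0.29
Ground coffee (12 oz) £17.25: grocery items → 0% → £0.00
Deli sandwich £7.78: restaurant meals → 5.5% → £0.43
Peanut butter £3.67: grocery items → 0% → £0.00
Bag of rice (5 lb) £7.26: grocery items → 0% → £0.00
Total tax = £0.83 + £1.17 + £0.29 + £0.43 = £2.72

£2.72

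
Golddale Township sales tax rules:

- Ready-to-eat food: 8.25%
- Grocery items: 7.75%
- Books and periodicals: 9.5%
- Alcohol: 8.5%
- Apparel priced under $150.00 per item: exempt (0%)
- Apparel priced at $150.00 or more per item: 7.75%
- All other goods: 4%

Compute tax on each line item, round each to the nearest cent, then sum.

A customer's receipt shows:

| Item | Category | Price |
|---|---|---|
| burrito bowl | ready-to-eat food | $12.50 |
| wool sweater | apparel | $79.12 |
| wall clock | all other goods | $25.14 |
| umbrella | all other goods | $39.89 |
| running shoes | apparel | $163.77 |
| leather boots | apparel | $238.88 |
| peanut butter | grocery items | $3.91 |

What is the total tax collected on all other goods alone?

Wall clock $25.14: all other goods → 4% → $1.01
Umbrella $39.89: all other goods → 4% → $1.60
Tax on all other goods = $1.01 + $1.60 = $2.61

$2.61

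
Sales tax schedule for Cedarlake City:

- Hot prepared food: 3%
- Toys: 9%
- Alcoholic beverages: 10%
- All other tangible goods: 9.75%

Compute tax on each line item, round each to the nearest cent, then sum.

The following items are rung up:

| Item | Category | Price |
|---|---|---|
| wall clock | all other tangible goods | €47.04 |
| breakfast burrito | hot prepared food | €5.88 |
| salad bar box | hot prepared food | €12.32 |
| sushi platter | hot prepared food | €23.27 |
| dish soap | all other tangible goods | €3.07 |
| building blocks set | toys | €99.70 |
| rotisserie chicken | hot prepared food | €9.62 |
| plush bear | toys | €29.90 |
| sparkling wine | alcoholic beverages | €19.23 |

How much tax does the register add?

€20.01

Wall clock €47.04: all other tangible goods → 9.75% → €4.59
Breakfast burrito €5.88: hot prepared food → 3% → €0.18
Salad bar box €12.32: hot prepared food → 3% → €0.37
Sushi platter €23.27: hot prepared food → 3% → €0.70
Dish soap €3.07: all other tangible goods → 9.75% → €0.30
Building blocks set €99.70: toys → 9% → €8.97
Rotisserie chicken €9.62: hot prepared food → 3% → €0.29
Plush bear €29.90: toys → 9% → €2.69
Sparkling wine €19.23: alcoholic beverages → 10% → €1.92
Total tax = €4.59 + €0.18 + €0.37 + €0.70 + €0.30 + €8.97 + €0.29 + €2.69 + €1.92 = €20.01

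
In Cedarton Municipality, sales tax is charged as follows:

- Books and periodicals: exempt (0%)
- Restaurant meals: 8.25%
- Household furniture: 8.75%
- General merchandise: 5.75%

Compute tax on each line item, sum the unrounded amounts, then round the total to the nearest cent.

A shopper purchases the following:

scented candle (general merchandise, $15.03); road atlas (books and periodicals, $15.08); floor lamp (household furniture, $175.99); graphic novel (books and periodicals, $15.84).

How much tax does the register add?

Scented candle $15.03: general merchandise → 5.75% → $0.864225
Road atlas $15.08: books and periodicals → 0% → $0.00
Floor lamp $175.99: household furniture → 8.75% → $15.399125
Graphic novel $15.84: books and periodicals → 0% → $0.00
Unrounded tax sum = $16.26335 → $16.26

$16.26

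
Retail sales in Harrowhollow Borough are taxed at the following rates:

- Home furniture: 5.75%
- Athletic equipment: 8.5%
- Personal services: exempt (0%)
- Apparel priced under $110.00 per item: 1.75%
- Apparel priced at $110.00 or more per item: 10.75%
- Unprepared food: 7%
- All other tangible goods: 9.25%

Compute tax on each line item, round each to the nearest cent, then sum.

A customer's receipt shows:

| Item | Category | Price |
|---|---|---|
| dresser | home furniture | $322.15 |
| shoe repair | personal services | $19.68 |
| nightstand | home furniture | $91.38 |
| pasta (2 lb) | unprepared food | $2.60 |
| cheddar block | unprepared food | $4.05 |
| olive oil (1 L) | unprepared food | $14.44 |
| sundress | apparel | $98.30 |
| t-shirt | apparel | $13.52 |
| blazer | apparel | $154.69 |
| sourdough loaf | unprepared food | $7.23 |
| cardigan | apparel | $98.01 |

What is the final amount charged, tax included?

Dresser $322.15: home furniture → 5.75% → $18.52
Shoe repair $19.68: personal services → 0% → $0.00
Nightstand $91.38: home furniture → 5.75% → $5.25
Pasta (2 lb) $2.60: unprepared food → 7% → $0.18
Cheddar block $4.05: unprepared food → 7% → $0.28
Olive oil (1 L) $14.44: unprepared food → 7% → $1.01
Sundress $98.30: apparel, under $110.00 → 1.75% → $1.72
T-shirt $13.52: apparel, under $110.00 → 1.75% → $0.24
Blazer $154.69: apparel, $110.00 or more → 10.75% → $16.63
Sourdough loaf $7.23: unprepared food → 7% → $0.51
Cardigan $98.01: apparel, under $110.00 → 1.75% → $1.72
Subtotal = $826.05; tax = $46.06; total due = $872.11

$872.11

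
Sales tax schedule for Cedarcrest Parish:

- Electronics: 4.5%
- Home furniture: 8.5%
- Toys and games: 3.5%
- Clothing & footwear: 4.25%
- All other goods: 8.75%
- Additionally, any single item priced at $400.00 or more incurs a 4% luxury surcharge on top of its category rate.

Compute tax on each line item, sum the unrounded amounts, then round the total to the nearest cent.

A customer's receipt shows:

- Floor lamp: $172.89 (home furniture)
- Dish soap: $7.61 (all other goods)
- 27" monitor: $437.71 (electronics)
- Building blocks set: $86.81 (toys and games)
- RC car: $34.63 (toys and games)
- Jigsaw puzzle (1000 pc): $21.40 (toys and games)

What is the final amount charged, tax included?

$818.62

Floor lamp $172.89: home furniture → 8.5% → $14.69565
Dish soap $7.61: all other goods → 8.75% → $0.665875
27" monitor $437.71: electronics → 4.5% + 4% surcharge = 8.5% → $37.20535
Building blocks set $86.81: toys and games → 3.5% → $3.03835
RC car $34.63: toys and games → 3.5% → $1.21205
Jigsaw puzzle (1000 pc) $21.40: toys and games → 3.5% → $0.749
Subtotal = $761.05; unrounded tax = $57.566275 → $57.57; total due = $818.62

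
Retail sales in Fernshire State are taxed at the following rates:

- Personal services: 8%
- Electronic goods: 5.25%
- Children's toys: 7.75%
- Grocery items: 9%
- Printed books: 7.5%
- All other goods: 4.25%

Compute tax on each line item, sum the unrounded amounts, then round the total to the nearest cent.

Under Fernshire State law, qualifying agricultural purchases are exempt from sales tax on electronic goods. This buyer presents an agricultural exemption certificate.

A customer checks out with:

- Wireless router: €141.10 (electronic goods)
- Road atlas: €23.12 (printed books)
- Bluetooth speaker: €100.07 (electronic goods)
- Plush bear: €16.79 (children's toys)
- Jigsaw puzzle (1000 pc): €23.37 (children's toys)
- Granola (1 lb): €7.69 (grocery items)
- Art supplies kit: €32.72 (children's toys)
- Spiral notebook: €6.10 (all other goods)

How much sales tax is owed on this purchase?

€8.33

Wireless router €141.10: electronic goods, buyer-exempt → 0% → €0.00
Road atlas €23.12: printed books → 7.5% → €1.734
Bluetooth speaker €100.07: electronic goods, buyer-exempt → 0% → €0.00
Plush bear €16.79: children's toys → 7.75% → €1.301225
Jigsaw puzzle (1000 pc) €23.37: children's toys → 7.75% → €1.811175
Granola (1 lb) €7.69: grocery items → 9% → €0.6921
Art supplies kit €32.72: children's toys → 7.75% → €2.5358
Spiral notebook €6.10: all other goods → 4.25% → €0.25925
Unrounded tax sum = €8.33355 → €8.33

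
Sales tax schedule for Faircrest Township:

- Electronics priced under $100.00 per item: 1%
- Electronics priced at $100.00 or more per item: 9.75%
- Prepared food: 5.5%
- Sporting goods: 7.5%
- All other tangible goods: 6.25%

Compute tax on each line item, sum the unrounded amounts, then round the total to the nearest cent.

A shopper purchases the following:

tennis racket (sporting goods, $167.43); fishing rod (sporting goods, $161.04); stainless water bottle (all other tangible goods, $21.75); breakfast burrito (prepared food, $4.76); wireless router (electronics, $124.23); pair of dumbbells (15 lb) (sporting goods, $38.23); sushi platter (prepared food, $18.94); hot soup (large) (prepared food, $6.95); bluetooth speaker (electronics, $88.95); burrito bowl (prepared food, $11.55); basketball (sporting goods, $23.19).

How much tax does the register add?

$45.92

Tennis racket $167.43: sporting goods → 7.5% → $12.55725
Fishing rod $161.04: sporting goods → 7.5% → $12.078
Stainless water bottle $21.75: all other tangible goods → 6.25% → $1.359375
Breakfast burrito $4.76: prepared food → 5.5% → $0.2618
Wireless router $124.23: electronics, $100.00 or more → 9.75% → $12.112425
Pair of dumbbells (15 lb) $38.23: sporting goods → 7.5% → $2.86725
Sushi platter $18.94: prepared food → 5.5% → $1.0417
Hot soup (large) $6.95: prepared food → 5.5% → $0.38225
Bluetooth speaker $88.95: electronics, under $100.00 → 1% → $0.8895
Burrito bowl $11.55: prepared food → 5.5% → $0.63525
Basketball $23.19: sporting goods → 7.5% → $1.73925
Unrounded tax sum = $45.92405 → $45.92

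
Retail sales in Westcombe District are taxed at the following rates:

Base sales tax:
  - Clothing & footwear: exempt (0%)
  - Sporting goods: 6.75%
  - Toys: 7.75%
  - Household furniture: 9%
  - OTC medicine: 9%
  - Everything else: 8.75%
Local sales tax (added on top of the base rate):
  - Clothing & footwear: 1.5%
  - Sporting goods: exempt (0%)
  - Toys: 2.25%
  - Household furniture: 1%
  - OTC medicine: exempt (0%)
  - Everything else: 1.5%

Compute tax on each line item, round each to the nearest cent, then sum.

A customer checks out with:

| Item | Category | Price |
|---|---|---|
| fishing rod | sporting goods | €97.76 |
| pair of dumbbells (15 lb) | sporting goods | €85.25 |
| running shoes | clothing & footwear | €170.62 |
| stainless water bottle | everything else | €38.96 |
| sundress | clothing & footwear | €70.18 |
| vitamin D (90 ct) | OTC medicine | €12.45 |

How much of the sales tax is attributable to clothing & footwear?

Running shoes €170.62: clothing & footwear → 0% + 1.5% local = 1.5% → €2.56
Sundress €70.18: clothing & footwear → 0% + 1.5% local = 1.5% → €1.05
Tax on clothing & footwear = €2.56 + €1.05 = €3.61

€3.61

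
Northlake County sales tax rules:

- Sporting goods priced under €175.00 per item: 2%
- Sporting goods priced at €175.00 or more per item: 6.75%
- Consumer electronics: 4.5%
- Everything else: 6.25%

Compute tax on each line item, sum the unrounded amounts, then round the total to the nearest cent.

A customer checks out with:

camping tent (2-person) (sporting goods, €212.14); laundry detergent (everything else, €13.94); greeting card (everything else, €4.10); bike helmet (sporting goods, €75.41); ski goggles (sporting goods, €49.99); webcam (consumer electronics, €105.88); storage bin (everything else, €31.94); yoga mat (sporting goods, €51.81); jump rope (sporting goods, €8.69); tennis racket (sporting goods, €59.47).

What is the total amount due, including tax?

Camping tent (2-person) €212.14: sporting goods, €175.00 or more → 6.75% → €14.31945
Laundry detergent €13.94: everything else → 6.25% → €0.87125
Greeting card €4.10: everything else → 6.25% → €0.25625
Bike helmet €75.41: sporting goods, under €175.00 → 2% → €1.5082
Ski goggles €49.99: sporting goods, under €175.00 → 2% → €0.9998
Webcam €105.88: consumer electronics → 4.5% → €4.7646
Storage bin €31.94: everything else → 6.25% → €1.99625
Yoga mat €51.81: sporting goods, under €175.00 → 2% → €1.0362
Jump rope €8.69: sporting goods, under €175.00 → 2% → €0.1738
Tennis racket €59.47: sporting goods, under €175.00 → 2% → €1.1894
Subtotal = €613.37; unrounded tax = €27.1152 → €27.12; total due = €640.49

€640.49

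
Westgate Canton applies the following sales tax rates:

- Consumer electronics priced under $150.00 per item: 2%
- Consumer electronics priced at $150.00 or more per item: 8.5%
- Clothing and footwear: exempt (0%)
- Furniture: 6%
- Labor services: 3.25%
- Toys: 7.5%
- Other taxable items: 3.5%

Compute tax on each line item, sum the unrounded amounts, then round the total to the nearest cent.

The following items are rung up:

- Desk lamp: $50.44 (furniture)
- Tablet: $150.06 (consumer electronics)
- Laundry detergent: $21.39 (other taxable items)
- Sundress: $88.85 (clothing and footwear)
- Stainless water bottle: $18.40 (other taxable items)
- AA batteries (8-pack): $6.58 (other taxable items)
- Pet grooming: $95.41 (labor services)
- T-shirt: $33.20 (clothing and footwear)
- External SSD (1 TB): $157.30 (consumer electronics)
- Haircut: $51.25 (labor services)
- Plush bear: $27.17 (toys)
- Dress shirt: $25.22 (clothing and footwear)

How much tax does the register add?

Desk lamp $50.44: furniture → 6% → $3.0264
Tablet $150.06: consumer electronics, $150.00 or more → 8.5% → $12.7551
Laundry detergent $21.39: other taxable items → 3.5% → $0.74865
Sundress $88.85: clothing and footwear → 0% → $0.00
Stainless water bottle $18.40: other taxable items → 3.5% → $0.644
AA batteries (8-pack) $6.58: other taxable items → 3.5% → $0.2303
Pet grooming $95.41: labor services → 3.25% → $3.100825
T-shirt $33.20: clothing and footwear → 0% → $0.00
External SSD (1 TB) $157.30: consumer electronics, $150.00 or more → 8.5% → $13.3705
Haircut $51.25: labor services → 3.25% → $1.665625
Plush bear $27.17: toys → 7.5% → $2.03775
Dress shirt $25.22: clothing and footwear → 0% → $0.00
Unrounded tax sum = $37.57915 → $37.58

$37.58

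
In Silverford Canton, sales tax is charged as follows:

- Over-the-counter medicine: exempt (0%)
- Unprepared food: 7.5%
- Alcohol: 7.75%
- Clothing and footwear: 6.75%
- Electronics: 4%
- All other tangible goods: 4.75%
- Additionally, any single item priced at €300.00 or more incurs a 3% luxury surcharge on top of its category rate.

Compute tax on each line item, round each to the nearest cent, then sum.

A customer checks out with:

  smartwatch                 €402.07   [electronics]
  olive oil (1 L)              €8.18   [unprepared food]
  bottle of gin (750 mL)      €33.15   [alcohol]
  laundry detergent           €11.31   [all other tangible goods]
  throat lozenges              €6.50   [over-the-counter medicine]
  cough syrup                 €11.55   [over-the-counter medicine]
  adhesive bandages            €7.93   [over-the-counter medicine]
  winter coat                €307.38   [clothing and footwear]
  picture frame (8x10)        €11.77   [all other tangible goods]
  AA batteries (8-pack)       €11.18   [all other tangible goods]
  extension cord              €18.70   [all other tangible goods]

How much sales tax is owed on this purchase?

Smartwatch €402.07: electronics → 4% + 3% surcharge = 7% → €28.14
Olive oil (1 L) €8.18: unprepared food → 7.5% → €0.61
Bottle of gin (750 mL) €33.15: alcohol → 7.75% → €2.57
Laundry detergent €11.31: all other tangible goods → 4.75% → €0.54
Throat lozenges €6.50: over-the-counter medicine → 0% → €0.00
Cough syrup €11.55: over-the-counter medicine → 0% → €0.00
Adhesive bandages €7.93: over-the-counter medicine → 0% → €0.00
Winter coat €307.38: clothing and footwear → 6.75% + 3% surcharge = 9.75% → €29.97
Picture frame (8x10) €11.77: all other tangible goods → 4.75% → €0.56
AA batteries (8-pack) €11.18: all other tangible goods → 4.75% → €0.53
Extension cord €18.70: all other tangible goods → 4.75% → €0.89
Total tax = €28.14 + €0.61 + €2.57 + €0.54 + €29.97 + €0.56 + €0.53 + €0.89 = €63.81

€63.81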